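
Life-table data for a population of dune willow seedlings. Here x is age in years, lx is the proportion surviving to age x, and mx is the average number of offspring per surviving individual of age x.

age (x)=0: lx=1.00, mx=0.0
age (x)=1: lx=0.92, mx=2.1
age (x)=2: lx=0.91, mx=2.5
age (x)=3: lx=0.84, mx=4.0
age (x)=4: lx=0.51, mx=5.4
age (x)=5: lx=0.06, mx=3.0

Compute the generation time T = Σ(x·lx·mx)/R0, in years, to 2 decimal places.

2.71

lx·mx: 0, 1.932, 2.275, 3.36, 2.754, 0.18 → R0 = 10.501
x·lx·mx: 0, 1.932, 4.55, 10.08, 11.016, 0.9 → Σ = 28.478
T = 28.478 / 10.501 = 2.711932… → 2.71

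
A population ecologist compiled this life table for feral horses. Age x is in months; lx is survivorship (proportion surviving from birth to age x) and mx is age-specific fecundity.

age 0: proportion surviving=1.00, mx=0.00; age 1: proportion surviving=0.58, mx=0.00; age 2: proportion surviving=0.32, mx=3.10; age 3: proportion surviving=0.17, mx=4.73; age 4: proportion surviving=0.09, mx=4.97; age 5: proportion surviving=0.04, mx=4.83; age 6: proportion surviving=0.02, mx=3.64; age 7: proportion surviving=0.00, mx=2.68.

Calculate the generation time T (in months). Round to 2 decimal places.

lx·mx: 0, 0, 0.992, 0.8041, 0.4473, 0.1932, 0.0728, 0 → R0 = 2.5094
x·lx·mx: 0, 0, 1.984, 2.4123, 1.7892, 0.966, 0.4368, 0 → Σ = 7.5883
T = 7.5883 / 2.5094 = 3.02395… → 3.02

3.02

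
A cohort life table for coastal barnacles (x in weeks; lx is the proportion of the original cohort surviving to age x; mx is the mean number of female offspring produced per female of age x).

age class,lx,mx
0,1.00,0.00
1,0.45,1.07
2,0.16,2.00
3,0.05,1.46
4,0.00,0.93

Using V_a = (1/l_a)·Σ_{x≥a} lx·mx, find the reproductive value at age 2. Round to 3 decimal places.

2.456

lx·mx for x ≥ 2: 0.32, 0.073, 0 → sum = 0.393
V_2 = 0.393 / l_2 = 0.393 / 0.16 = 2.45625 → 2.456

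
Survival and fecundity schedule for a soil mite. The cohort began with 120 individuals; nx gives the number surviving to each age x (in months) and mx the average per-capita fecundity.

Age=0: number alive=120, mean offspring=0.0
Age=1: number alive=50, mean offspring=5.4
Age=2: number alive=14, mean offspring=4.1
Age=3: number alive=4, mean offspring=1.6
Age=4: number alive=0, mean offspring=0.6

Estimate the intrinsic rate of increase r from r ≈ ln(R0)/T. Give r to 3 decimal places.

lx = nx/n0 = nx/120: 1, 0.41667…, 0.11667…, 0.03333…, 0
R0 = Σ lx·mx = 0 + 2.25… + 0.47833… + 0.05333… + 0 = 2.781667…
Σ x·lx·mx = 3.366667…; T = 3.366667…/2.781667… = 1.21031…
r ≈ ln(R0)/T = ln(2.781667…)/1.21031… = 0.84528… → 0.845

0.845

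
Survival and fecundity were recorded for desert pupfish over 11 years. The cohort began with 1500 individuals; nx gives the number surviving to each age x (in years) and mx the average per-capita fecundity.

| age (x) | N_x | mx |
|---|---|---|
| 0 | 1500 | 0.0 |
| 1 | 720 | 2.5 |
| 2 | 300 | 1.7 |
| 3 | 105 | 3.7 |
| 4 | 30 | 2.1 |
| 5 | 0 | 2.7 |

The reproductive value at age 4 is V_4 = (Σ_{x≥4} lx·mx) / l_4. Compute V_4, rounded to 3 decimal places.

lx = nx/n0 = nx/1500: 1, 0.48, 0.2, 0.07, 0.02, 0
lx·mx for x ≥ 4: 0.042, 0 → sum = 0.042
V_4 = 0.042 / l_4 = 0.042 / 0.02 = 2.1 → 2.100

2.100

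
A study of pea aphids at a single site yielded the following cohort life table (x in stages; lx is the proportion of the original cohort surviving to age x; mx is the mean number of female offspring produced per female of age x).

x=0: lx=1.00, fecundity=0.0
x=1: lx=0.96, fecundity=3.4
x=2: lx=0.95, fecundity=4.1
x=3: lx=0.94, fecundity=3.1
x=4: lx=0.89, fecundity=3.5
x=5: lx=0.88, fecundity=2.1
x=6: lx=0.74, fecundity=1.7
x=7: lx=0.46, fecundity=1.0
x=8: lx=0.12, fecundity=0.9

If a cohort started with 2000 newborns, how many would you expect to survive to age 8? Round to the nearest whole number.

240

Expected survivors = N0 · l_8 = 2000 × 0.12 = 240 → 240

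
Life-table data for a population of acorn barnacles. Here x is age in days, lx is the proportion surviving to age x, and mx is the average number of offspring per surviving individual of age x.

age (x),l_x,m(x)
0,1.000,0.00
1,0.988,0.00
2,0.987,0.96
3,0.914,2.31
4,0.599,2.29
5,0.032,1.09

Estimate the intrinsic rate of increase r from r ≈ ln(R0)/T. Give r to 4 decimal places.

0.4811

R0 = Σ lx·mx = 0 + 0 + 0.94752 + 2.11134 + 1.37171 + 0.03488 = 4.46545
Σ x·lx·mx = 13.8903; T = 13.8903/4.46545 = 3.11062…
r ≈ ln(R0)/T = ln(4.46545)/3.11062… = 0.481053… → 0.4811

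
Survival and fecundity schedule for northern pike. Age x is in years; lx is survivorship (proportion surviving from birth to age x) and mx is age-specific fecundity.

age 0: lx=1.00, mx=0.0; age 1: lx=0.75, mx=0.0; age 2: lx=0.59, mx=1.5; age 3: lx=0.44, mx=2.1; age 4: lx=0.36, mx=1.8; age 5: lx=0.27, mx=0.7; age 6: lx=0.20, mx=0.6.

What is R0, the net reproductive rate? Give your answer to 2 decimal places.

lx·mx by age: 0, 0, 0.885, 0.924, 0.648, 0.189, 0.12
R0 = Σ lx·mx = 2.766 → 2.77

2.77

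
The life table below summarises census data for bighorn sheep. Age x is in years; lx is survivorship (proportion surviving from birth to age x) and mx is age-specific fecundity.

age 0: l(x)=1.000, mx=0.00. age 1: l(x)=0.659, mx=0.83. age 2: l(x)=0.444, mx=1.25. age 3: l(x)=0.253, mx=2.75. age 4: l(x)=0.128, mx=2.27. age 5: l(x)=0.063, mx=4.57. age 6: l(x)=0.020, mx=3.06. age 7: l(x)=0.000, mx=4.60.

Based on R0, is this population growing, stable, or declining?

growing

R0 = Σ lx·mx = 0 + 0.54697 + 0.555 + 0.69575 + 0.29056 + 0.28791 + 0.0612 + 0 = 2.43739
R0 > 1, so the population is growing.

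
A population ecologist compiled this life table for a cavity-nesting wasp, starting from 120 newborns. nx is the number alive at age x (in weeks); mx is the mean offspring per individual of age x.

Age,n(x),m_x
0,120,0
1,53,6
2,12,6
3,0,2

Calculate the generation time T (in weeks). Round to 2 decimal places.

1.18

lx = nx/n0 = nx/120: 1, 0.44167…, 0.1, 0
lx·mx: 0, 2.65…, 0.6, 0 → R0 = 3.25…
x·lx·mx: 0, 2.65…, 1.2, 0 → Σ = 3.85…
T = 3.85… / 3.25… = 1.184615… → 1.18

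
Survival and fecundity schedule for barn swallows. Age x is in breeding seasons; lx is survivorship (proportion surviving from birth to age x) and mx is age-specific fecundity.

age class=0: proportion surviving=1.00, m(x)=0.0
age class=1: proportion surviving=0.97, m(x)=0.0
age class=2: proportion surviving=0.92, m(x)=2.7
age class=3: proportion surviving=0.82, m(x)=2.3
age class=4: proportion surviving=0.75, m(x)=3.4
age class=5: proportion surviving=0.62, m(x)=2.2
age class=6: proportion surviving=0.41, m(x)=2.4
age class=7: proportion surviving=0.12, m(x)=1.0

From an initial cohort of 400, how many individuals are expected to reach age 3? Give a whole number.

328

Expected survivors = N0 · l_3 = 400 × 0.82 = 328 → 328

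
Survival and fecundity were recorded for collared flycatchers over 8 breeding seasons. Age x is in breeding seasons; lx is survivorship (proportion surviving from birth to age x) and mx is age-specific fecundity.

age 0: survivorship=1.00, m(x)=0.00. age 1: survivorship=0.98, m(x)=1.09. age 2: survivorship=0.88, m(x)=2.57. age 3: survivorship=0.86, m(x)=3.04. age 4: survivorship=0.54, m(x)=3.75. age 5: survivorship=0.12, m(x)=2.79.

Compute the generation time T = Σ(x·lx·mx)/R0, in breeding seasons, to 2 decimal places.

2.79

lx·mx: 0, 1.0682, 2.2616, 2.6144, 2.025, 0.3348 → R0 = 8.304
x·lx·mx: 0, 1.0682, 4.5232, 7.8432, 8.1, 1.674 → Σ = 23.2086
T = 23.2086 / 8.304 = 2.79487… → 2.79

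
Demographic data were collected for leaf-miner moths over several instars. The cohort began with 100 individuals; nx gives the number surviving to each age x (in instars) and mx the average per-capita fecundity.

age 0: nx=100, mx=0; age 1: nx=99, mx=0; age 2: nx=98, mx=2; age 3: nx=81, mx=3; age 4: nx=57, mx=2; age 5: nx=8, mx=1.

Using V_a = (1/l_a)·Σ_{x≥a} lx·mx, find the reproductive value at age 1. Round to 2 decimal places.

lx = nx/n0 = nx/100: 1, 0.99, 0.98, 0.81, 0.57, 0.08
lx·mx for x ≥ 1: 0, 1.96, 2.43, 1.14, 0.08 → sum = 5.61
V_1 = 5.61 / l_1 = 5.61 / 0.99 = 5.666667… → 5.67

5.67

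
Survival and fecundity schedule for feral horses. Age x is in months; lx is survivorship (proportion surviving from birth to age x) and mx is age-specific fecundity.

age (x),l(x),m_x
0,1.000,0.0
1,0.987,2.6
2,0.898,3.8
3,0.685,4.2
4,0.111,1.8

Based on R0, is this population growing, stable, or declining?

R0 = Σ lx·mx = 0 + 2.5662 + 3.4124 + 2.877 + 0.1998 = 9.0554
R0 > 1, so the population is growing.

growing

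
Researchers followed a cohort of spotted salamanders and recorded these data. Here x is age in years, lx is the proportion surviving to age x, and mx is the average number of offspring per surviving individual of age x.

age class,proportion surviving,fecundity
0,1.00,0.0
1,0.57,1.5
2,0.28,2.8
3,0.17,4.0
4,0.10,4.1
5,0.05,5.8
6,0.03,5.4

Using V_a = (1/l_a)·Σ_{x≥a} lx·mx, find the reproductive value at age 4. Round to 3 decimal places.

8.620

lx·mx for x ≥ 4: 0.41, 0.29, 0.162 → sum = 0.862
V_4 = 0.862 / l_4 = 0.862 / 0.1 = 8.62 → 8.620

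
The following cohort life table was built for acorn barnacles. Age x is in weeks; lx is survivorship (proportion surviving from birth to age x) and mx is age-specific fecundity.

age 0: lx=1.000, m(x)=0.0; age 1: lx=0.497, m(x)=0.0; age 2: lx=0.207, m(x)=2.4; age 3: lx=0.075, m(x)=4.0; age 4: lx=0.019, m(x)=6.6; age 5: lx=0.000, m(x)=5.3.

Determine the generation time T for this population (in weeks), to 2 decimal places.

lx·mx: 0, 0, 0.4968, 0.3, 0.1254, 0 → R0 = 0.9222
x·lx·mx: 0, 0, 0.9936, 0.9, 0.5016, 0 → Σ = 2.3952
T = 2.3952 / 0.9222 = 2.597267… → 2.60

2.60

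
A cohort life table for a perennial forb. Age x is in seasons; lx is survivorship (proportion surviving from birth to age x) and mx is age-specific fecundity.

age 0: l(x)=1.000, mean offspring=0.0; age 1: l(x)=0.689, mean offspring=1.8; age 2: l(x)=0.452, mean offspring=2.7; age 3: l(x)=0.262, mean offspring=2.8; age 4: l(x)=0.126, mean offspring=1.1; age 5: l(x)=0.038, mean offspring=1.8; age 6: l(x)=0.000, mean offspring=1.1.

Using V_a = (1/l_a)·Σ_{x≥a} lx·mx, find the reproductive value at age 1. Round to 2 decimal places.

lx·mx for x ≥ 1: 1.2402, 1.2204, 0.7336, 0.1386, 0.0684, 0 → sum = 3.4012
V_1 = 3.4012 / l_1 = 3.4012 / 0.689 = 4.93643… → 4.94

4.94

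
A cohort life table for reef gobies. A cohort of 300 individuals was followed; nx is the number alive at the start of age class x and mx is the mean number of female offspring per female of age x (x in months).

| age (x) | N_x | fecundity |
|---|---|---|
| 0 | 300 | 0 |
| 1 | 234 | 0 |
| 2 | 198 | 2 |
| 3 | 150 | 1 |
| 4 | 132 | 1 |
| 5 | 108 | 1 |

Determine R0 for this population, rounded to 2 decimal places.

lx = nx/n0 = nx/300: 1, 0.78, 0.66, 0.5, 0.44, 0.36
lx·mx by age: 0, 0, 1.32, 0.5, 0.44, 0.36
R0 = Σ lx·mx = 2.62 → 2.62

2.62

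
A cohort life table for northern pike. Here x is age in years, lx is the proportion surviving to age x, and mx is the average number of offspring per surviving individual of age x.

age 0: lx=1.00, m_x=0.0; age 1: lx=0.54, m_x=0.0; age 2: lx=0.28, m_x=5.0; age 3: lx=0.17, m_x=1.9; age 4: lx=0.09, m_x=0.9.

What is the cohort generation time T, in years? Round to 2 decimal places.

lx·mx: 0, 0, 1.4, 0.323, 0.081 → R0 = 1.804
x·lx·mx: 0, 0, 2.8, 0.969, 0.324 → Σ = 4.093
T = 4.093 / 1.804 = 2.268847… → 2.27

2.27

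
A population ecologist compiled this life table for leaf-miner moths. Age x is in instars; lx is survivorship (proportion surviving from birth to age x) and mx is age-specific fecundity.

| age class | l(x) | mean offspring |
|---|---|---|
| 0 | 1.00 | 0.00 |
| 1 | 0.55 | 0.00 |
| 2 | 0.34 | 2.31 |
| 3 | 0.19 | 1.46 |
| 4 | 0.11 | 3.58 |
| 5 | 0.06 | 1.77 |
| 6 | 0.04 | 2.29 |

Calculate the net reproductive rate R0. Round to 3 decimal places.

lx·mx by age: 0, 0, 0.7854, 0.2774, 0.3938, 0.1062, 0.0916
R0 = Σ lx·mx = 1.6544 → 1.654

1.654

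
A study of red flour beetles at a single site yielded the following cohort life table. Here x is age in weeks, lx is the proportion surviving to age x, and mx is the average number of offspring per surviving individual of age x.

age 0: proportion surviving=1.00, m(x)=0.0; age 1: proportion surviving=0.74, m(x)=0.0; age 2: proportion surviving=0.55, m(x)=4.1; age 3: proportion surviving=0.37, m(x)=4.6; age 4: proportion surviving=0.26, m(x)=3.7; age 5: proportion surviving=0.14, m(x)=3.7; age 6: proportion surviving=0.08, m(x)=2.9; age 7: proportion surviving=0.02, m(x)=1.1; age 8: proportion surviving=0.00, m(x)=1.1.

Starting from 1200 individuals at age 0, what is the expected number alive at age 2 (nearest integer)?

Expected survivors = N0 · l_2 = 1200 × 0.55 = 660 → 660

660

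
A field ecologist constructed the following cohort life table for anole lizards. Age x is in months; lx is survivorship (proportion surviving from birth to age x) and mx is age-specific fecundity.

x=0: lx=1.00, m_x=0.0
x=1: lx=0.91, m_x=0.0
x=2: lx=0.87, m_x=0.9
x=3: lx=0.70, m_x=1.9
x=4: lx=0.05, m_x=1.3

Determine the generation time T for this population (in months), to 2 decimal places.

2.67

lx·mx: 0, 0, 0.783, 1.33, 0.065 → R0 = 2.178
x·lx·mx: 0, 0, 1.566, 3.99, 0.26 → Σ = 5.816
T = 5.816 / 2.178 = 2.67034… → 2.67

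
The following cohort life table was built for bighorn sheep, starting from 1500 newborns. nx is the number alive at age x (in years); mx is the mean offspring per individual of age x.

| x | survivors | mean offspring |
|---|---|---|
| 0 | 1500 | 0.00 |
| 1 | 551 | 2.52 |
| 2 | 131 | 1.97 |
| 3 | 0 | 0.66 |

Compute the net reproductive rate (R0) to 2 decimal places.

lx = nx/n0 = nx/1500: 1, 0.36733…, 0.08733…, 0
lx·mx by age: 0, 0.92568…, 0.172047…, 0
R0 = Σ lx·mx = 1.097727… → 1.10

1.10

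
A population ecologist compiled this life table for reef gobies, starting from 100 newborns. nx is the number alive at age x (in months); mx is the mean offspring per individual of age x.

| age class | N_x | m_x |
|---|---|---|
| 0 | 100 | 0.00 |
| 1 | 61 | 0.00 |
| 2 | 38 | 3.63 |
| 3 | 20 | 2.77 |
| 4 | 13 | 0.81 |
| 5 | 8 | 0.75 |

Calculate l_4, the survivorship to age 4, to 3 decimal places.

0.130

l_4 = n_4/n_0 = 13/100 = 0.13 → 0.130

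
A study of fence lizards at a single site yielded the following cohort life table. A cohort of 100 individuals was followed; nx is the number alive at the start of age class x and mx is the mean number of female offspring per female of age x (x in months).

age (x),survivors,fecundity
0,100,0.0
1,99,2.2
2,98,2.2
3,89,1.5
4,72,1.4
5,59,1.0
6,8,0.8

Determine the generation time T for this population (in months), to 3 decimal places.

lx = nx/n0 = nx/100: 1, 0.99, 0.98, 0.89, 0.72, 0.59, 0.08
lx·mx: 0, 2.178, 2.156, 1.335, 1.008, 0.59, 0.064 → R0 = 7.331
x·lx·mx: 0, 2.178, 4.312, 4.005, 4.032, 2.95, 0.384 → Σ = 17.861
T = 17.861 / 7.331 = 2.436366… → 2.436

2.436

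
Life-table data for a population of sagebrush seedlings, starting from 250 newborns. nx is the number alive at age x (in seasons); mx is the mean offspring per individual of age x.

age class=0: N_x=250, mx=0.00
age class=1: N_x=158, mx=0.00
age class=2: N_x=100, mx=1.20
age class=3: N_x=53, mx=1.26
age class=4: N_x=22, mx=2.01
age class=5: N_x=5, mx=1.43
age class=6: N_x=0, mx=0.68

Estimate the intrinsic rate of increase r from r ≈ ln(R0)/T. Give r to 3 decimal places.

lx = nx/n0 = nx/250: 1, 0.632, 0.4, 0.212, 0.088, 0.02, 0
R0 = Σ lx·mx = 0 + 0 + 0.48 + 0.26712 + 0.17688 + 0.0286 + 0 = 0.9526
Σ x·lx·mx = 2.61188; T = 2.61188/0.9526 = 2.74184…
r ≈ ln(R0)/T = ln(0.9526)/2.74184… = -0.01771… → -0.018

-0.018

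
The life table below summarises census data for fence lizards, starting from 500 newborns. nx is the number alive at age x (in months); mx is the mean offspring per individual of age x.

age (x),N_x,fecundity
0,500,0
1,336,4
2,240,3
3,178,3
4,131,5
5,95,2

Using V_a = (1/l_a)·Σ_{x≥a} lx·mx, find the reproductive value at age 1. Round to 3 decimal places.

10.247

lx = nx/n0 = nx/500: 1, 0.672, 0.48, 0.356, 0.262, 0.19
lx·mx for x ≥ 1: 2.688, 1.44, 1.068, 1.31, 0.38 → sum = 6.886
V_1 = 6.886 / l_1 = 6.886 / 0.672 = 10.247024… → 10.247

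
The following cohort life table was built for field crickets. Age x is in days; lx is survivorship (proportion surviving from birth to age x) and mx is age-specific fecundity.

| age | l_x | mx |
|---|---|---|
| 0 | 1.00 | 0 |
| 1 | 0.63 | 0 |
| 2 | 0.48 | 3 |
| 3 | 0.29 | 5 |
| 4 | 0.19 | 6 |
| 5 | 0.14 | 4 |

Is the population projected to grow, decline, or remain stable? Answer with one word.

growing

R0 = Σ lx·mx = 0 + 0 + 1.44 + 1.45 + 1.14 + 0.56 = 4.59
R0 > 1, so the population is growing.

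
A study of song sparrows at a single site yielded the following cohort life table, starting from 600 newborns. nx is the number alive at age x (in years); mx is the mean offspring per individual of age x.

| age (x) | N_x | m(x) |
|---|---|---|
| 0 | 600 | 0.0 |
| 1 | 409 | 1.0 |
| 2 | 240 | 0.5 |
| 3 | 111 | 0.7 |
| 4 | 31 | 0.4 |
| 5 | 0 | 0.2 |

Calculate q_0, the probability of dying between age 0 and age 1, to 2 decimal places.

lx = nx/n0 = nx/600: 1, 0.68167…, 0.4, 0.185, 0.05167…, 0
q_0 = (l_0 − l_1) / l_0 = (1 − 0.681667…) / 1
     = 0.318333… / 1 = 0.318333… → 0.32

0.32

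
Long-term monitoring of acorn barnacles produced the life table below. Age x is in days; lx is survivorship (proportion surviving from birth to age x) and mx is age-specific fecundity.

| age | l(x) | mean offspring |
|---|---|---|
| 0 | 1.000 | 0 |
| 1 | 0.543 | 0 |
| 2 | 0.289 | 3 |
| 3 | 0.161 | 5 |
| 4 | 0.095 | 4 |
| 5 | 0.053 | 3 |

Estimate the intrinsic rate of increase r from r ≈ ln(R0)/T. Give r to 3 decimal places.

0.271

R0 = Σ lx·mx = 0 + 0 + 0.867 + 0.805 + 0.38 + 0.159 = 2.211
Σ x·lx·mx = 6.464; T = 6.464/2.211 = 2.92356…
r ≈ ln(R0)/T = ln(2.211)/2.92356… = 0.2714… → 0.271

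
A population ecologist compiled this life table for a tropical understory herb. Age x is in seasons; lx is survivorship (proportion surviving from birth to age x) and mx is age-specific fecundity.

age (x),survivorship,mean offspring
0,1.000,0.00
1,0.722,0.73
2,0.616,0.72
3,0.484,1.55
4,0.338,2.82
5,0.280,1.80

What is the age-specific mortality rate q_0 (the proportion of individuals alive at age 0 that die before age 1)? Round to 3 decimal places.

q_0 = (l_0 − l_1) / l_0 = (1 − 0.722) / 1
     = 0.278 / 1 = 0.278 → 0.278

0.278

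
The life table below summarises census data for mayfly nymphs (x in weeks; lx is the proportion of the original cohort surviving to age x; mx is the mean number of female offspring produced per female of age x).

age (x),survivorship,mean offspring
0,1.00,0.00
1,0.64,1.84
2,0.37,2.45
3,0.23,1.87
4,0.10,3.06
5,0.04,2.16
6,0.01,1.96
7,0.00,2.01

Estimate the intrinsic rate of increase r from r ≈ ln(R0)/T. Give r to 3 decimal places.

R0 = Σ lx·mx = 0 + 1.1776 + 0.9065 + 0.4301 + 0.306 + 0.0864 + 0.0196 + 0 = 2.9262
Σ x·lx·mx = 6.0545; T = 6.0545/2.9262 = 2.06907…
r ≈ ln(R0)/T = ln(2.9262)/2.06907… = 0.51893… → 0.519

0.519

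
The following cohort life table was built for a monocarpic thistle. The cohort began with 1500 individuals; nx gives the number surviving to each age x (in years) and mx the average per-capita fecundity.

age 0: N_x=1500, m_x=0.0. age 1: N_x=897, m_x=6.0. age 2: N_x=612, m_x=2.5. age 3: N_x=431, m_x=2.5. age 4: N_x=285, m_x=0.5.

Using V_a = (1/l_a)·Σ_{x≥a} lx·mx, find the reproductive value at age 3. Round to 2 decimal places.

2.83

lx = nx/n0 = nx/1500: 1, 0.598, 0.408, 0.28733…, 0.19
lx·mx for x ≥ 3: 0.718333…, 0.095 → sum = 0.813333…
V_3 = 0.813333… / l_3 = 0.813333… / 0.287333… = 2.830626… → 2.83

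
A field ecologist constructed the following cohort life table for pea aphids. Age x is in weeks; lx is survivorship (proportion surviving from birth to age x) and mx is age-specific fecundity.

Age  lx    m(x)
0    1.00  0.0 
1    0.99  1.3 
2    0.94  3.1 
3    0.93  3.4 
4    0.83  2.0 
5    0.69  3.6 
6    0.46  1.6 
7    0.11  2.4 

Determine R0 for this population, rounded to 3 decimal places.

12.507

lx·mx by age: 0, 1.287, 2.914, 3.162, 1.66, 2.484, 0.736, 0.264
R0 = Σ lx·mx = 12.507 → 12.507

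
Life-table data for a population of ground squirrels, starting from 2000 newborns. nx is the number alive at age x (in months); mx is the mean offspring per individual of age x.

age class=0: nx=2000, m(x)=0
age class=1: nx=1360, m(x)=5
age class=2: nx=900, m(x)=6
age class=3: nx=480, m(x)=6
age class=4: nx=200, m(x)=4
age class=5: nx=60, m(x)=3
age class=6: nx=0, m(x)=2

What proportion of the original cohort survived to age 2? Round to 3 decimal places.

0.450

l_2 = n_2/n_0 = 900/2000 = 0.45 → 0.450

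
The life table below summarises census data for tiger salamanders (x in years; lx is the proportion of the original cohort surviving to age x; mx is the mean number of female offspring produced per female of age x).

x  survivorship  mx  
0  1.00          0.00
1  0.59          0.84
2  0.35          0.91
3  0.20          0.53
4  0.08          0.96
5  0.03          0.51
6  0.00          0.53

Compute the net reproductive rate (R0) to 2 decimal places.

lx·mx by age: 0, 0.4956, 0.3185, 0.106, 0.0768, 0.0153, 0
R0 = Σ lx·mx = 1.0122 → 1.01

1.01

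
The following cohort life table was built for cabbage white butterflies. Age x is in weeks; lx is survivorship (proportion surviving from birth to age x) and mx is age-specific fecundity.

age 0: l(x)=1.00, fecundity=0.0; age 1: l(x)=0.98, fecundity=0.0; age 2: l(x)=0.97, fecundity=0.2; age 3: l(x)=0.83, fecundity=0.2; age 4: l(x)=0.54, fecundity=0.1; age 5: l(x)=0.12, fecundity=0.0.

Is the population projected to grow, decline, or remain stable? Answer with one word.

R0 = Σ lx·mx = 0 + 0 + 0.194 + 0.166 + 0.054 + 0 = 0.414
R0 < 1, so the population is declining.

declining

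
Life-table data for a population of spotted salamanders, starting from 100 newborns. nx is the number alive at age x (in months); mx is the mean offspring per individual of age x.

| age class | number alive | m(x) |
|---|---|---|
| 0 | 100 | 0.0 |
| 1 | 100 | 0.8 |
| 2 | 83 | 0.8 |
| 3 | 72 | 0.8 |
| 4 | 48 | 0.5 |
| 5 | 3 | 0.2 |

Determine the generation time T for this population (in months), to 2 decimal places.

lx = nx/n0 = nx/100: 1, 1, 0.83, 0.72, 0.48, 0.03
lx·mx: 0, 0.8, 0.664, 0.576, 0.24, 0.006 → R0 = 2.286
x·lx·mx: 0, 0.8, 1.328, 1.728, 0.96, 0.03 → Σ = 4.846
T = 4.846 / 2.286 = 2.11986… → 2.12

2.12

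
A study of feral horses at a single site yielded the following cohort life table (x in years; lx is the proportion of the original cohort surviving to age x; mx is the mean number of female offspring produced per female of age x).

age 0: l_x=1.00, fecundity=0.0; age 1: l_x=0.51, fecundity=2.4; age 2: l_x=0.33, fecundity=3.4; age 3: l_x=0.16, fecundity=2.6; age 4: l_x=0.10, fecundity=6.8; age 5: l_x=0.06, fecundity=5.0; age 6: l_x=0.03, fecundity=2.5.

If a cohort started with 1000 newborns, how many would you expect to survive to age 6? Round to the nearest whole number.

30

Expected survivors = N0 · l_6 = 1000 × 0.03 = 30 → 30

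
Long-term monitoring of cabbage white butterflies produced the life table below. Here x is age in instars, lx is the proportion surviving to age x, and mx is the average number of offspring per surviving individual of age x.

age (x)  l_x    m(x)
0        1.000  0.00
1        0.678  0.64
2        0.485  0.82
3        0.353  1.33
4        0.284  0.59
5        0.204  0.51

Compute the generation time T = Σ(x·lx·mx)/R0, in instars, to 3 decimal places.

lx·mx: 0, 0.43392, 0.3977, 0.46949, 0.16756, 0.10404 → R0 = 1.57271
x·lx·mx: 0, 0.43392, 0.7954, 1.40847, 0.67024, 0.5202 → Σ = 3.82823
T = 3.82823 / 1.57271 = 2.434161… → 2.434

2.434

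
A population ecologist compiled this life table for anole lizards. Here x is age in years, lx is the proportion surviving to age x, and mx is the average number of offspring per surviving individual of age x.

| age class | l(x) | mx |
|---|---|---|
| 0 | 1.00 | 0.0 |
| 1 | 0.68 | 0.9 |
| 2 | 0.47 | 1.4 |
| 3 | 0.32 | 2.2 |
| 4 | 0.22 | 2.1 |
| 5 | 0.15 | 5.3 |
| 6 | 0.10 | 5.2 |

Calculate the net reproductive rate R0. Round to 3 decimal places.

3.751

lx·mx by age: 0, 0.612, 0.658, 0.704, 0.462, 0.795, 0.52
R0 = Σ lx·mx = 3.751 → 3.751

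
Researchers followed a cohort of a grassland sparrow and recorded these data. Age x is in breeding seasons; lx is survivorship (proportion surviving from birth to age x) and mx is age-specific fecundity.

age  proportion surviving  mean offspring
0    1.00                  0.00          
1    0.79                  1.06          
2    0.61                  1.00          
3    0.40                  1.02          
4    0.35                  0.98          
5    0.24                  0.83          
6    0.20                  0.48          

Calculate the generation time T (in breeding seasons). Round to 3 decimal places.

lx·mx: 0, 0.8374, 0.61, 0.408, 0.343, 0.1992, 0.096 → R0 = 2.4936
x·lx·mx: 0, 0.8374, 1.22, 1.224, 1.372, 0.996, 0.576 → Σ = 6.2254
T = 6.2254 / 2.4936 = 2.496551… → 2.497

2.497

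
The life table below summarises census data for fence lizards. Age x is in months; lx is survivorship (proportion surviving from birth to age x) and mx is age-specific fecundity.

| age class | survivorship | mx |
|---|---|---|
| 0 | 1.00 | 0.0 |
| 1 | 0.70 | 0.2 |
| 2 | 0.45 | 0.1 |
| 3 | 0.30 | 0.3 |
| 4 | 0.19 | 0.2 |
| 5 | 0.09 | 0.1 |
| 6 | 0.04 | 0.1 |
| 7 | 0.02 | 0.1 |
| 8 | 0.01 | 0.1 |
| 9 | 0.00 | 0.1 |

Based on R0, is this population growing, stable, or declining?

R0 = Σ lx·mx = 0 + 0.14 + 0.045 + 0.09 + 0.038 + 0.009 + 0.004 + 0.002 + 0.001 + 0 = 0.329
R0 < 1, so the population is declining.

declining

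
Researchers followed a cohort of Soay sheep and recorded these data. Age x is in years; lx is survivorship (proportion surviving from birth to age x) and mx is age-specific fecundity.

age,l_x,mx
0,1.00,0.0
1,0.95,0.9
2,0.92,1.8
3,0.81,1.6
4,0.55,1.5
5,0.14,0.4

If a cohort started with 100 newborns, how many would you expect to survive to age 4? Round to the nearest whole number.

Expected survivors = N0 · l_4 = 100 × 0.55 = 55 → 55

55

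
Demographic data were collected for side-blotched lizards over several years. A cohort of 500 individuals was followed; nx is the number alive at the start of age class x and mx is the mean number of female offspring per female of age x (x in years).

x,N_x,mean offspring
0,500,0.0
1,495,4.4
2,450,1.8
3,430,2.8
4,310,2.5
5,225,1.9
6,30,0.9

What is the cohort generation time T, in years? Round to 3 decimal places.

2.363

lx = nx/n0 = nx/500: 1, 0.99, 0.9, 0.86, 0.62, 0.45, 0.06
lx·mx: 0, 4.356, 1.62, 2.408, 1.55, 0.855, 0.054 → R0 = 10.843
x·lx·mx: 0, 4.356, 3.24, 7.224, 6.2, 4.275, 0.324 → Σ = 25.619
T = 25.619 / 10.843 = 2.362722… → 2.363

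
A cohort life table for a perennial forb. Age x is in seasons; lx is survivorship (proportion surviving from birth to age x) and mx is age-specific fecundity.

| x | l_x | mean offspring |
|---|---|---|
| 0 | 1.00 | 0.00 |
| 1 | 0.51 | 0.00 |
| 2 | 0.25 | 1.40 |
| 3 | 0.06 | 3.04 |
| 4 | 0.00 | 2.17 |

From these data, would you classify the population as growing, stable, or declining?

R0 = Σ lx·mx = 0 + 0 + 0.35 + 0.1824 + 0 = 0.5324
R0 < 1, so the population is declining.

declining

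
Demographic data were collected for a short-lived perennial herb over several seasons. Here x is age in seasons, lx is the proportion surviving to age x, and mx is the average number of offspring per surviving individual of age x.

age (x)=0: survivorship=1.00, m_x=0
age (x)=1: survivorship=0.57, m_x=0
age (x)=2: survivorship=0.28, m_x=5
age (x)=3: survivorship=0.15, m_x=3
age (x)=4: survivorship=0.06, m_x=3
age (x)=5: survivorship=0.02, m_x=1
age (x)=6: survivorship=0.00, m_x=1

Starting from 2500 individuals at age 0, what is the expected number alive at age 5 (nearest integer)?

50

Expected survivors = N0 · l_5 = 2500 × 0.02 = 50 → 50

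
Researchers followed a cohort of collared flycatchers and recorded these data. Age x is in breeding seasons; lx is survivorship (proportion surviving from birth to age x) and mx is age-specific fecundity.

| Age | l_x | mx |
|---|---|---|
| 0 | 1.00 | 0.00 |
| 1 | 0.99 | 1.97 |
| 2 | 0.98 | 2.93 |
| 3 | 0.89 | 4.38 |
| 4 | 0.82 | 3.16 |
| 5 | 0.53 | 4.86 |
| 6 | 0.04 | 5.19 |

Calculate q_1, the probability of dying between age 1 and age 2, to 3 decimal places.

0.010

q_1 = (l_1 − l_2) / l_1 = (0.99 − 0.98) / 0.99
     = 0.01 / 0.99 = 0.010101… → 0.010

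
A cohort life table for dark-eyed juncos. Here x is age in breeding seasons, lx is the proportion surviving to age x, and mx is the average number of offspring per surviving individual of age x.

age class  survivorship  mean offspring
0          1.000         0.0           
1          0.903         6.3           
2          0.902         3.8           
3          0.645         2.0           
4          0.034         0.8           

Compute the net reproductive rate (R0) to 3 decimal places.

10.434

lx·mx by age: 0, 5.6889, 3.4276, 1.29, 0.0272
R0 = Σ lx·mx = 10.4337 → 10.434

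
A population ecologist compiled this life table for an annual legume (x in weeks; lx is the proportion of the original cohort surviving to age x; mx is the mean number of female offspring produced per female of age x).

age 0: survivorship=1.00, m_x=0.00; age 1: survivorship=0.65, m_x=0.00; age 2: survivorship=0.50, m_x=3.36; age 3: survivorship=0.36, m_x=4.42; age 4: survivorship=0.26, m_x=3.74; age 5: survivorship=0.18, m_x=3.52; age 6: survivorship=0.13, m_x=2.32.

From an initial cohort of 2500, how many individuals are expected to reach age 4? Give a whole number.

Expected survivors = N0 · l_4 = 2500 × 0.26 = 650 → 650

650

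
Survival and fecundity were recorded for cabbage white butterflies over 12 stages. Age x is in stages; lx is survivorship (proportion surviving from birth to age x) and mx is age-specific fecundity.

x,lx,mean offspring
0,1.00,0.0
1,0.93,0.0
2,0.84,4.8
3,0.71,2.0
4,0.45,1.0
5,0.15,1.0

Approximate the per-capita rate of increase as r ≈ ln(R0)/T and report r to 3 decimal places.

0.733

R0 = Σ lx·mx = 0 + 0 + 4.032 + 1.42 + 0.45 + 0.15 = 6.052
Σ x·lx·mx = 14.874; T = 14.874/6.052 = 2.4577…
r ≈ ln(R0)/T = ln(6.052)/2.4577… = 0.73255… → 0.733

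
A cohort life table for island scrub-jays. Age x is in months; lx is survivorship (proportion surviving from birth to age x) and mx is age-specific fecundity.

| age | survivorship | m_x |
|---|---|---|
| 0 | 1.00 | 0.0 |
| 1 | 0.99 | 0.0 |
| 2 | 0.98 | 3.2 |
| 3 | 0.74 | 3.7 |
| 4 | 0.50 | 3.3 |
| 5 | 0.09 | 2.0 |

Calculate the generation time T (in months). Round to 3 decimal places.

2.854

lx·mx: 0, 0, 3.136, 2.738, 1.65, 0.18 → R0 = 7.704
x·lx·mx: 0, 0, 6.272, 8.214, 6.6, 0.9 → Σ = 21.986
T = 21.986 / 7.704 = 2.853842… → 2.854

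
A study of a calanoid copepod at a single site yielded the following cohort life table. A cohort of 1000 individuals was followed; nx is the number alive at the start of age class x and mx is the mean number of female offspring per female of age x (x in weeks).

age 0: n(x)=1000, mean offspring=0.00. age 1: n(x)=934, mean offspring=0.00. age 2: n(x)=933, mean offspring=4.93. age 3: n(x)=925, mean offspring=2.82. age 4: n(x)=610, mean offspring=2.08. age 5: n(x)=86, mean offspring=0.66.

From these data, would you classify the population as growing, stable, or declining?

growing

lx = nx/n0 = nx/1000: 1, 0.934, 0.933, 0.925, 0.61, 0.086
R0 = Σ lx·mx = 0 + 0 + 4.59969 + 2.6085 + 1.2688 + 0.05676 = 8.53375
R0 > 1, so the population is growing.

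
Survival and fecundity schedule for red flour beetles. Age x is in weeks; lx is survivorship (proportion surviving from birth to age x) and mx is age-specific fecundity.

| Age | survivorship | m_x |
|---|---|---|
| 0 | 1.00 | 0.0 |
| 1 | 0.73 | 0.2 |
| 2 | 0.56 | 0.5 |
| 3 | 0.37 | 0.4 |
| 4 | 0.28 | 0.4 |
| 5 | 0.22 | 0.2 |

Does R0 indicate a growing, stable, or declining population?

R0 = Σ lx·mx = 0 + 0.146 + 0.28 + 0.148 + 0.112 + 0.044 = 0.73
R0 < 1, so the population is declining.

declining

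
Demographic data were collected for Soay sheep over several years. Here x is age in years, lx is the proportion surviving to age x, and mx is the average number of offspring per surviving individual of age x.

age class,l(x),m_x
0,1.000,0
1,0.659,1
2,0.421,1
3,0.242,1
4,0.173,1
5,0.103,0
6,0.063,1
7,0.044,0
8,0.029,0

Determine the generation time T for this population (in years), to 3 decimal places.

2.116

lx·mx: 0, 0.659, 0.421, 0.242, 0.173, 0, 0.063, 0, 0 → R0 = 1.558
x·lx·mx: 0, 0.659, 0.842, 0.726, 0.692, 0, 0.378, 0, 0 → Σ = 3.297
T = 3.297 / 1.558 = 2.116175… → 2.116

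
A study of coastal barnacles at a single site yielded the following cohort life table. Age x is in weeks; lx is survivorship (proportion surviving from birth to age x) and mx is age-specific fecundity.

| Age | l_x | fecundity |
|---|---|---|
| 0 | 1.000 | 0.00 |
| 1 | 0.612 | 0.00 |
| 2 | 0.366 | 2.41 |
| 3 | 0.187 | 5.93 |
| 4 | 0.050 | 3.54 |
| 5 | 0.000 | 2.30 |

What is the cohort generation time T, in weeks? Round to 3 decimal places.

2.675

lx·mx: 0, 0, 0.88206, 1.10891, 0.177, 0 → R0 = 2.16797
x·lx·mx: 0, 0, 1.76412, 3.32673, 0.708, 0 → Σ = 5.79885
T = 5.79885 / 2.16797 = 2.674783… → 2.675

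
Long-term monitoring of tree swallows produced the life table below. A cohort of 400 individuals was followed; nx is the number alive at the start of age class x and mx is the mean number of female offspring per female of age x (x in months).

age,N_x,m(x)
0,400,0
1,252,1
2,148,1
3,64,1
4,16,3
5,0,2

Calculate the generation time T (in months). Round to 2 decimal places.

lx = nx/n0 = nx/400: 1, 0.63, 0.37, 0.16, 0.04, 0
lx·mx: 0, 0.63, 0.37, 0.16, 0.12, 0 → R0 = 1.28
x·lx·mx: 0, 0.63, 0.74, 0.48, 0.48, 0 → Σ = 2.33
T = 2.33 / 1.28 = 1.820313… → 1.82

1.82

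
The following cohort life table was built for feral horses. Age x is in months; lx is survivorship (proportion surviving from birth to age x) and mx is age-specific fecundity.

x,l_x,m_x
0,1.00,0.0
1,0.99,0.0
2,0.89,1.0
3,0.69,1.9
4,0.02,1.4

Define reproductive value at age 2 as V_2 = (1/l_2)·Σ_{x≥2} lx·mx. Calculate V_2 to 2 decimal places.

lx·mx for x ≥ 2: 0.89, 1.311, 0.028 → sum = 2.229
V_2 = 2.229 / l_2 = 2.229 / 0.89 = 2.504494… → 2.50

2.50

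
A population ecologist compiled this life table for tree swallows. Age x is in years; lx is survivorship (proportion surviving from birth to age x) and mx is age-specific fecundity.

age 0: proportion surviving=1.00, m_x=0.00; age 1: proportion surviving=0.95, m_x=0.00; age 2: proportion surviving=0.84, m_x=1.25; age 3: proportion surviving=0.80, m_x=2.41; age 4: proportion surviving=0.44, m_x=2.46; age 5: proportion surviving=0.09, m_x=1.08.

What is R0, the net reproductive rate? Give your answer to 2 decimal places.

4.16

lx·mx by age: 0, 0, 1.05, 1.928, 1.0824, 0.0972
R0 = Σ lx·mx = 4.1576 → 4.16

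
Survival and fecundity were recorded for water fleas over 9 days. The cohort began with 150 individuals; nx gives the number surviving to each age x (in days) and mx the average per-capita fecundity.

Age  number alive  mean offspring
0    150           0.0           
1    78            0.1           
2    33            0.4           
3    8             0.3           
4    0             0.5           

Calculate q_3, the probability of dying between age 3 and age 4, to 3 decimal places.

lx = nx/n0 = nx/150: 1, 0.52, 0.22, 0.05333…, 0
q_3 = (l_3 − l_4) / l_3 = (0.053333… − 0) / 0.053333…
     = 0.053333… / 0.053333… = 1 → 1.000

1.000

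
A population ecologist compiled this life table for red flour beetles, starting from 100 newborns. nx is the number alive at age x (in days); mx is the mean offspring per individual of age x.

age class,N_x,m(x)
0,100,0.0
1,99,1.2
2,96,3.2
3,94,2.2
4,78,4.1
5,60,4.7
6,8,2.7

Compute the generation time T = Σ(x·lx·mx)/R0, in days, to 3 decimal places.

lx = nx/n0 = nx/100: 1, 0.99, 0.96, 0.94, 0.78, 0.6, 0.08
lx·mx: 0, 1.188, 3.072, 2.068, 3.198, 2.82, 0.216 → R0 = 12.562
x·lx·mx: 0, 1.188, 6.144, 6.204, 12.792, 14.1, 1.296 → Σ = 41.724
T = 41.724 / 12.562 = 3.321446… → 3.321

3.321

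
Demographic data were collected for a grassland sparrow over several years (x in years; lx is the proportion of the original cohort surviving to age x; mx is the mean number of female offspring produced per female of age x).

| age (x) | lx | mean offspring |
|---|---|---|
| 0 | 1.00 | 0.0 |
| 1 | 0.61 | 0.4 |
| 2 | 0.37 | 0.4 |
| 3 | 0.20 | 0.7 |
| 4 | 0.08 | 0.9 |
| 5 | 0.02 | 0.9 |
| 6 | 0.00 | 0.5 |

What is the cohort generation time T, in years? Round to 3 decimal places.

lx·mx: 0, 0.244, 0.148, 0.14, 0.072, 0.018, 0 → R0 = 0.622
x·lx·mx: 0, 0.244, 0.296, 0.42, 0.288, 0.09, 0 → Σ = 1.338
T = 1.338 / 0.622 = 2.151125… → 2.151

2.151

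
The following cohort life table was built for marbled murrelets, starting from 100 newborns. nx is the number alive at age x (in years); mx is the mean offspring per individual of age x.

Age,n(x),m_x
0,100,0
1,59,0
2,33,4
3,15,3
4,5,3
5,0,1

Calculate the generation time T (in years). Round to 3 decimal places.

lx = nx/n0 = nx/100: 1, 0.59, 0.33, 0.15, 0.05, 0
lx·mx: 0, 0, 1.32, 0.45, 0.15, 0 → R0 = 1.92
x·lx·mx: 0, 0, 2.64, 1.35, 0.6, 0 → Σ = 4.59
T = 4.59 / 1.92 = 2.390625 → 2.391

2.391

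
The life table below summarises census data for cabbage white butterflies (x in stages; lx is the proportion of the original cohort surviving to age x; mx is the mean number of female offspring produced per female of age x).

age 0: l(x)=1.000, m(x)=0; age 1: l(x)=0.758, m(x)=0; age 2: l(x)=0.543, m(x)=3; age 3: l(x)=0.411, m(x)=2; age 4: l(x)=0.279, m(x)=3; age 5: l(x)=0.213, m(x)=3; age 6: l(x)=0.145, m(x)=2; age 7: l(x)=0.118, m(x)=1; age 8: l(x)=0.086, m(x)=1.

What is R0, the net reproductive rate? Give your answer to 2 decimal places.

lx·mx by age: 0, 0, 1.629, 0.822, 0.837, 0.639, 0.29, 0.118, 0.086
R0 = Σ lx·mx = 4.421 → 4.42

4.42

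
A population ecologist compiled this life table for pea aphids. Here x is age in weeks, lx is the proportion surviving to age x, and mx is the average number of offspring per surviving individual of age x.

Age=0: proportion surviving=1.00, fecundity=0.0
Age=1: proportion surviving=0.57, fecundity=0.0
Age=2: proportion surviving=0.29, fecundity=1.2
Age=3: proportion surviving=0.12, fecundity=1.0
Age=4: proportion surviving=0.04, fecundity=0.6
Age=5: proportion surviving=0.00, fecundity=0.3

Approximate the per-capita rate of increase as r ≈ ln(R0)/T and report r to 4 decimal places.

R0 = Σ lx·mx = 0 + 0 + 0.348 + 0.12 + 0.024 + 0 = 0.492
Σ x·lx·mx = 1.152; T = 1.152/0.492 = 2.34146…
r ≈ ln(R0)/T = ln(0.492)/2.34146… = -0.30292… → -0.3029

-0.3029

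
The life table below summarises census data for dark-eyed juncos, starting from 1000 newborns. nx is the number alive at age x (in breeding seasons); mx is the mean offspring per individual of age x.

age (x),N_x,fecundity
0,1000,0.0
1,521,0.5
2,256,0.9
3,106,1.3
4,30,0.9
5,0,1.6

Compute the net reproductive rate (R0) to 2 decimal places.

0.66

lx = nx/n0 = nx/1000: 1, 0.521, 0.256, 0.106, 0.03, 0
lx·mx by age: 0, 0.2605, 0.2304, 0.1378, 0.027, 0
R0 = Σ lx·mx = 0.6557 → 0.66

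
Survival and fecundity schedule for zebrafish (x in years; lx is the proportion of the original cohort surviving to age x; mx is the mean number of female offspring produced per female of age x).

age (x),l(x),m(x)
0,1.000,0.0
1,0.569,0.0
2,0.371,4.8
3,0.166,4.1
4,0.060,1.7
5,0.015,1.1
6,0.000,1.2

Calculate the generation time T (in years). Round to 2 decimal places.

lx·mx: 0, 0, 1.7808, 0.6806, 0.102, 0.0165, 0 → R0 = 2.5799
x·lx·mx: 0, 0, 3.5616, 2.0418, 0.408, 0.0825, 0 → Σ = 6.0939
T = 6.0939 / 2.5799 = 2.362068… → 2.36

2.36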